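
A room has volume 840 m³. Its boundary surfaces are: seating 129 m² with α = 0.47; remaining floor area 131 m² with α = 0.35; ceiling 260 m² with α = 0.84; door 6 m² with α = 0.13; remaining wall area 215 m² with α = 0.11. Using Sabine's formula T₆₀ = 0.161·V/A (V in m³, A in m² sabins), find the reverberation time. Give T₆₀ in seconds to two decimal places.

0.39 s

Summing Sᵢαᵢ: 129·0.47 + 131·0.35 + 260·0.84 + 6·0.13 + 215·0.11 = 349.31 m².
T₆₀ = 0.161 × 840 / 349.31 = 0.387 s.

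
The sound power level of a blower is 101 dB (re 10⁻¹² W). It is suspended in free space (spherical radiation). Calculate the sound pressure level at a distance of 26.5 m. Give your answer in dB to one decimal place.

61.5 dB

The power spreads over a sphere of area 4π·r², so L_p = L_w − 10·log₁₀(4π·r²).
4π·r² = 8825 m², 10·log₁₀ of that is 39.457 dB.
L_p = 101 − 39.457 = 61.54 dB.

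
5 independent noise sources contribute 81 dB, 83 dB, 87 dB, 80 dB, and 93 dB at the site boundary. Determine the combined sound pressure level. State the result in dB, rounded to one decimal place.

94.7 dB

Incoherent sources combine by intensity addition: L_total = 10·log₁₀(Σ 10^(L_i/10)).
Σ 10^(L/10) = 10^(81/10) + 10^(83/10) + 10^(87/10) + 10^(80/10) + 10^(93/10) = 2.922e+09.
L_total = 10·log₁₀(2.922e+09) = 94.66 dB.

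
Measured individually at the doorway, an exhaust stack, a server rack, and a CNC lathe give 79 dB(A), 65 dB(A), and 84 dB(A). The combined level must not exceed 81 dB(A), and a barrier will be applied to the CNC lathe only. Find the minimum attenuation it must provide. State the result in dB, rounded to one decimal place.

7.6 dB

Fixed contribution from the other sources: Σ 10^(L/10) = 10^(79/10) + 10^(65/10) = 8.260e+07 (79.17 dB(A)).
To meet 81 dB(A) overall, the treated CNC lathe may contribute at most 10^(81/10) − 8.260e+07 = 4.330e+07, i.e. 76.36 dB(A).
So the CNC lathe must be reduced from 84 to 76.36 dB(A): IL = 7.64 dB.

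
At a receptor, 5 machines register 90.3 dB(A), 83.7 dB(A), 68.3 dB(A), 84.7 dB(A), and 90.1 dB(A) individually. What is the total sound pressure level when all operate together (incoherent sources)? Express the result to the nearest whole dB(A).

94 dB(A)

Incoherent sources combine by intensity addition: L_total = 10·log₁₀(Σ 10^(L_i/10)).
Σ 10^(L/10) = 10^(90.3/10) + 10^(83.7/10) + 10^(68.3/10) + 10^(84.7/10) + 10^(90.1/10) = 2.631e+09.
L_total = 10·log₁₀(2.631e+09) = 94.20 dB(A).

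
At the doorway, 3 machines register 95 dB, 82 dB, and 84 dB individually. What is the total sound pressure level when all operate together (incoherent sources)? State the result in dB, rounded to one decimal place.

95.5 dB

Incoherent sources combine by intensity addition: L_total = 10·log₁₀(Σ 10^(L_i/10)).
Σ 10^(L/10) = 10^(95/10) + 10^(82/10) + 10^(84/10) = 3.572e+09.
L_total = 10·log₁₀(3.572e+09) = 95.53 dB.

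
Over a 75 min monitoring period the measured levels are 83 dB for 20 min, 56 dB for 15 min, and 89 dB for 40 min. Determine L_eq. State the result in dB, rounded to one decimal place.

L_eq = 10·log₁₀[(1/T)·Σ tᵢ·10^(Lᵢ/10)] with T = 75 min.
Σ tᵢ·10^(Lᵢ/10) = 20·10^(83/10) + 15·10^(56/10) + 40·10^(89/10) = 3.577e+10.
L_eq = 10·log₁₀(3.577e+10/75) = 86.78 dB.

86.8 dB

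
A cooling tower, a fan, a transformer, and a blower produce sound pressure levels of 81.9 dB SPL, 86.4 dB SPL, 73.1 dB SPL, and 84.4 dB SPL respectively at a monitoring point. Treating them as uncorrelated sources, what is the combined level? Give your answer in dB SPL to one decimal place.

For uncorrelated sources the intensities add, so convert each level to linear form, sum, and take 10·log₁₀ of the total.
Σ 10^(L/10) = 10^(81.9/10) + 10^(86.4/10) + 10^(73.1/10) + 10^(84.4/10) = 8.872e+08.
L_total = 10·log₁₀(8.872e+08) = 89.48 dB SPL.

89.5 dB SPL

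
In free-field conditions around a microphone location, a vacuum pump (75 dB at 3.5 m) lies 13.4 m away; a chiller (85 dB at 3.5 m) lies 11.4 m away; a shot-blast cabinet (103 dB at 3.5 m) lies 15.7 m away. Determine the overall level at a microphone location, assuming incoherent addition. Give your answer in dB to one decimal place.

90.1 dB

Apply inverse-square spreading to bring every level to the receiver, then sum 10^(L/10).
vacuum pump: 75 − 20·log₁₀(13.4/3.5) = 75 − 11.66 = 63.34 dB.
chiller: 85 − 20·log₁₀(11.4/3.5) = 85 − 10.26 = 74.74 dB.
shot-blast cabinet: 103 − 20·log₁₀(15.7/3.5) = 103 − 13.04 = 89.96 dB.
Σ 10^(L/10) = 1.024e+09 → L_total = 10·log₁₀(1.024e+09) = 90.10 dB.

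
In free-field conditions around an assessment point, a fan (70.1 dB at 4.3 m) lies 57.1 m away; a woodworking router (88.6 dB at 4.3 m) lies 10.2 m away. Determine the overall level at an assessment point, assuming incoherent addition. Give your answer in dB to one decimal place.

81.1 dB

Propagate each source to the receiver with L = L_ref − 20·log₁₀(r/r_ref), then add intensities.
fan: 70.1 − 20·log₁₀(57.1/4.3) = 70.1 − 22.46 = 47.64 dB.
woodworking router: 88.6 − 20·log₁₀(10.2/4.3) = 88.6 − 7.50 = 81.10 dB.
Σ 10^(L/10) = 1.288e+08 → L_total = 10·log₁₀(1.288e+08) = 81.10 dB.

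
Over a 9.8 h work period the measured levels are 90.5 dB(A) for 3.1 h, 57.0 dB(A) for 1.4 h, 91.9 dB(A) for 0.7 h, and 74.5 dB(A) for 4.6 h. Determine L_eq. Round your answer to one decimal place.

L_eq = 10·log₁₀[(1/T)·Σ tᵢ·10^(Lᵢ/10)] with T = 9.8 h.
Σ tᵢ·10^(Lᵢ/10) = 3.1·10^(90.5/10) + 1.4·10^(57.0/10) + 0.7·10^(91.9/10) + 4.6·10^(74.5/10) = 4.693e+09.
L_eq = 10·log₁₀(4.693e+09/9.8) = 86.80 dB(A).

86.8 dB(A)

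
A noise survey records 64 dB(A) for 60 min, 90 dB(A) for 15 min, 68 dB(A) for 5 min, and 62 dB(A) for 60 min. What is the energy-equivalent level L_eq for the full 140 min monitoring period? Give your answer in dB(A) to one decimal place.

80.4 dB(A)

L_eq = 10·log₁₀[(1/T)·Σ tᵢ·10^(Lᵢ/10)] with T = 140 min.
Σ tᵢ·10^(Lᵢ/10) = 60·10^(64/10) + 15·10^(90/10) + 5·10^(68/10) + 60·10^(62/10) = 1.528e+10.
L_eq = 10·log₁₀(1.528e+10/140) = 80.38 dB(A).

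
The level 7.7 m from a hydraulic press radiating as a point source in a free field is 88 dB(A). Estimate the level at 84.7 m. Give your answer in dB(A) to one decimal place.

67.2 dB(A)

Spherical spreading from a point source gives a 20·log₁₀(r₂/r₁) drop.
L₂ = 88 − 20·log₁₀(84.7/7.7) = 88 − 20.828 = 67.17 dB(A).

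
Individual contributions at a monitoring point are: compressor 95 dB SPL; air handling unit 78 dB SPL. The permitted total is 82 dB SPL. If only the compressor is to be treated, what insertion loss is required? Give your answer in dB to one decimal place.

Fixed contribution from the other source: Σ 10^(L/10) = 10^(78/10) = 6.310e+07 (78.00 dB SPL).
The limit corresponds to 10^(82/10) = 1.585e+08; subtracting the fixed part leaves 9.539e+07 for the compressor, i.e. 79.80 dB SPL.
Required insertion loss = 95 − 79.80 = 15.20 dB.

15.2 dB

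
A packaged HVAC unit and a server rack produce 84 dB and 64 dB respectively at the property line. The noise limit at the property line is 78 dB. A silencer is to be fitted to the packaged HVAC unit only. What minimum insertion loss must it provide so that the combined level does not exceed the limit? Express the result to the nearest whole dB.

6 dB

Fixed contribution from the other source: Σ 10^(L/10) = 10^(64/10) = 2.512e+06 (64.00 dB).
To meet 78 dB overall, the treated packaged HVAC unit may contribute at most 10^(78/10) − 2.512e+06 = 6.058e+07, i.e. 77.82 dB.
So the packaged HVAC unit must be reduced from 84 to 77.82 dB: IL = 6.18 dB.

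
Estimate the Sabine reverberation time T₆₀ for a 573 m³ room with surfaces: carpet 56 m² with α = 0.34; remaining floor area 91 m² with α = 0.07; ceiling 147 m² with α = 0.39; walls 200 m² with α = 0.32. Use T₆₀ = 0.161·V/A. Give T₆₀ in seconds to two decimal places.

0.63 s

A = Σ Sᵢαᵢ = 56·0.34 + 91·0.07 + 147·0.39 + 200·0.32 = 146.74 m².
T₆₀ = 0.161 × 573 / 146.74 = 0.629 s.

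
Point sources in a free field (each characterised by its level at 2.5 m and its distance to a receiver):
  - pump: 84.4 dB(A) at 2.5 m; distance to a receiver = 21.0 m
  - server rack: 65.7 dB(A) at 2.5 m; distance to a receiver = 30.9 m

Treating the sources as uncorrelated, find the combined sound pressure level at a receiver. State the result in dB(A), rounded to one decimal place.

Propagate each source to the receiver with L = L_ref − 20·log₁₀(r/r_ref), then add intensities.
pump: 84.4 − 20·log₁₀(21.0/2.5) = 84.4 − 18.49 = 65.91 dB(A).
server rack: 65.7 − 20·log₁₀(30.9/2.5) = 65.7 − 21.84 = 43.86 dB(A).
Σ 10^(L/10) = 3.928e+06 → L_total = 10·log₁₀(3.928e+06) = 65.94 dB(A).

65.9 dB(A)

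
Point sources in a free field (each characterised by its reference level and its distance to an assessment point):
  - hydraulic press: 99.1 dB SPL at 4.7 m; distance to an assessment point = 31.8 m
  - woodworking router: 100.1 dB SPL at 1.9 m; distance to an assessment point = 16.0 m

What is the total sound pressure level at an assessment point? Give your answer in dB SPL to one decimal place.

Propagate each source to the receiver with L = L_ref − 20·log₁₀(r/r_ref), then add intensities.
hydraulic press: 99.1 − 20·log₁₀(31.8/4.7) = 99.1 − 16.61 = 82.49 dB SPL.
woodworking router: 100.1 − 20·log₁₀(16.0/1.9) = 100.1 − 18.51 = 81.59 dB SPL.
Σ 10^(L/10) = 3.219e+08 → L_total = 10·log₁₀(3.219e+08) = 85.08 dB SPL.

85.1 dB SPL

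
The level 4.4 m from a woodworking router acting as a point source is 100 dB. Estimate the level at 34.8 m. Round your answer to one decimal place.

Spherical spreading from a point source gives a 20·log₁₀(r₂/r₁) drop.
L₂ = 100 − 20·log₁₀(34.8/4.4) = 100 − 17.963 = 82.04 dB.

82.0 dB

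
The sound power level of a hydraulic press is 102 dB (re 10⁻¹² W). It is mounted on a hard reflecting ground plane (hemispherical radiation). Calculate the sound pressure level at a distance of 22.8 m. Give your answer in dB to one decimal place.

66.9 dB

Free-field hemispherical radiation: L_p = L_w − 10·log₁₀(2π·r²), r = 22.8 m.
2π·r² = 3266 m², 10·log₁₀ of that is 35.140 dB.
L_p = 102 − 35.140 = 66.86 dB.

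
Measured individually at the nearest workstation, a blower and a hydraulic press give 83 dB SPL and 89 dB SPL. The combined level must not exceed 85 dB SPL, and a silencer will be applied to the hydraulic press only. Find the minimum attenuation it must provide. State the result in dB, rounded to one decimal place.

Fixed contribution from the other source: Σ 10^(L/10) = 10^(83/10) = 1.995e+08 (83.00 dB SPL).
The limit corresponds to 10^(85/10) = 3.162e+08; subtracting the fixed part leaves 1.167e+08 for the hydraulic press, i.e. 80.67 dB SPL.
Required insertion loss = 89 − 80.67 = 8.33 dB.

8.3 dB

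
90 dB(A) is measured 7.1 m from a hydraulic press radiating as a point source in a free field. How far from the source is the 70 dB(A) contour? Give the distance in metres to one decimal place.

71.0 m

The 20.0 dB drop corresponds to a distance ratio of 10^(20.0/20) for a point source.
r₂ = 7.1·10^((90−70)/20) = 7.1·10^(20.0/20) = 71.00 m.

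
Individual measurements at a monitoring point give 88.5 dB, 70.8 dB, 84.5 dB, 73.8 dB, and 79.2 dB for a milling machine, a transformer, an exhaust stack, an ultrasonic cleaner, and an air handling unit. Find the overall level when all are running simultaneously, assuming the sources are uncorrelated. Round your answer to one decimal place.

90.4 dB

For uncorrelated sources the intensities add, so convert each level to linear form, sum, and take 10·log₁₀ of the total.
Σ 10^(L/10) = 10^(88.5/10) + 10^(70.8/10) + 10^(84.5/10) + 10^(73.8/10) + 10^(79.2/10) = 1.109e+09.
L_total = 10·log₁₀(1.109e+09) = 90.45 dB.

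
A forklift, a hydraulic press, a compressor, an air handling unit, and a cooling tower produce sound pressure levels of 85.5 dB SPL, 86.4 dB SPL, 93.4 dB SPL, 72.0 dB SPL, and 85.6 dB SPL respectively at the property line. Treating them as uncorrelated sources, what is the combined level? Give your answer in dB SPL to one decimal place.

Incoherent sources combine by intensity addition: L_total = 10·log₁₀(Σ 10^(L_i/10)).
Σ 10^(L/10) = 10^(85.5/10) + 10^(86.4/10) + 10^(93.4/10) + 10^(72.0/10) + 10^(85.6/10) = 3.358e+09.
L_total = 10·log₁₀(3.358e+09) = 95.26 dB SPL.

95.3 dB SPL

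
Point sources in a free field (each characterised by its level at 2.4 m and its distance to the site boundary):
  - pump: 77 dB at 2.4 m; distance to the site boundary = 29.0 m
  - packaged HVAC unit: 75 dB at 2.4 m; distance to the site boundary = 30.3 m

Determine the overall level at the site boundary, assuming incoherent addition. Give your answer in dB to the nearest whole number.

57 dB

Propagate each source to the receiver with L = L_ref − 20·log₁₀(r/r_ref), then add intensities.
pump: 77 − 20·log₁₀(29.0/2.4) = 77 − 21.64 = 55.36 dB.
packaged HVAC unit: 75 − 20·log₁₀(30.3/2.4) = 75 − 22.02 = 52.98 dB.
Σ 10^(L/10) = 5.417e+05 → L_total = 10·log₁₀(5.417e+05) = 57.34 dB.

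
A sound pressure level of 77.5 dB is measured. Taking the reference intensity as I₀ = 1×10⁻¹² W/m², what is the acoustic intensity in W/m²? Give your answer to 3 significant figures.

I/I₀ = 10^(77.5/10) = 5.623e+07, so I = 5.623e+07 × 10⁻¹² W/m².

5.62e-05 W/m²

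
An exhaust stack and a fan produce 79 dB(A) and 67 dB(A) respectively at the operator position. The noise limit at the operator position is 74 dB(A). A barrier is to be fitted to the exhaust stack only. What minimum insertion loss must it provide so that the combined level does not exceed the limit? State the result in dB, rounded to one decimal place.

The untreated sources together contribute 10^(67/10) = 5.012e+06, i.e. 67.00 dB(A).
The limit corresponds to 10^(74/10) = 2.512e+07; subtracting the fixed part leaves 2.011e+07 for the exhaust stack, i.e. 73.03 dB(A).
So the exhaust stack must be reduced from 79 to 73.03 dB(A): IL = 5.97 dB.

6.0 dB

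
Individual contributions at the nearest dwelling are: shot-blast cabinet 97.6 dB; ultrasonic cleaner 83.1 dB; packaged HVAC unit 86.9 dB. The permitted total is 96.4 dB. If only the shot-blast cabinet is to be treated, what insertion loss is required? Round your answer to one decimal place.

2.0 dB

The untreated sources together contribute 10^(83.1/10) + 10^(86.9/10) = 6.940e+08, i.e. 88.41 dB.
The limit corresponds to 10^(96.4/10) = 4.365e+09; subtracting the fixed part leaves 3.671e+09 for the shot-blast cabinet, i.e. 95.65 dB.
Required insertion loss = 97.6 − 95.65 = 1.95 dB.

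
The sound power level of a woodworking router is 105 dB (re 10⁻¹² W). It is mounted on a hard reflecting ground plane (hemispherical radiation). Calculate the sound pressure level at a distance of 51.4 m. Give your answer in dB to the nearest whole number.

63 dB

The power spreads over a hemisphere of area 2π·r², so L_p = L_w − 10·log₁₀(2π·r²).
2π·r² = 1.66e+04 m², 10·log₁₀ of that is 42.201 dB.
L_p = 105 − 42.201 = 62.80 dB.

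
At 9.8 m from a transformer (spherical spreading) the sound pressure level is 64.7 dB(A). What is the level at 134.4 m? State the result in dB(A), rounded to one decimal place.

42.0 dB(A)

Spherical spreading from a point source gives a 20·log₁₀(r₂/r₁) drop.
L₂ = 64.7 − 20·log₁₀(134.4/9.8) = 64.7 − 22.743 = 41.96 dB(A).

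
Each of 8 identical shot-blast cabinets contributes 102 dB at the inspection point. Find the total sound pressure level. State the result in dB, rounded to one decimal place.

L_total = L₁ + 10·log₁₀ N for N identical incoherent sources.
L_total = 102 + 10·log₁₀(8) = 102 + 9.031 = 111.03 dB.

111.0 dB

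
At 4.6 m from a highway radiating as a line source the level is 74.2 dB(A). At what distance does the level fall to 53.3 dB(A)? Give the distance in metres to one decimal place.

565.9 m

Line-source spreading drops the level by 10·log₁₀(r₂/r₁); inverting, r₂/r₁ = 10^(ΔL/10).
r₂ = 4.6·10^((74.2−53.3)/10) = 4.6·10^(20.9/10) = 565.92 m.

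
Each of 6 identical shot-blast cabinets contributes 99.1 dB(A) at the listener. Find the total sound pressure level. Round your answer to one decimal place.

106.9 dB(A)

L_total = L₁ + 10·log₁₀ N for N identical incoherent sources.
L_total = 99.1 + 10·log₁₀(6) = 99.1 + 7.782 = 106.88 dB(A).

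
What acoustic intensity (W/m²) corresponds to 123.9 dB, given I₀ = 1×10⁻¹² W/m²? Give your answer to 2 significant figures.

I = I₀·10^(L/10) = 10⁻¹² × 10^(123.9/10) = 10^(0.390).

2.5 W/m²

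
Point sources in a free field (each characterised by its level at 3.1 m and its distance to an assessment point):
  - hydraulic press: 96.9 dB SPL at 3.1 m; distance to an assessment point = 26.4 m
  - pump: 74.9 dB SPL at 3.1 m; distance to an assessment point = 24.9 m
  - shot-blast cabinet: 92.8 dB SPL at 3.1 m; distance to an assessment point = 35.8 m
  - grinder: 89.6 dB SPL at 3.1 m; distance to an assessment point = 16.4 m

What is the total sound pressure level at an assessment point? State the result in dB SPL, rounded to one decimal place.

80.6 dB SPL

First find each source's level at the receiver (point-source: −20·log₁₀(r/r_ref)), then combine on an intensity basis.
hydraulic press: 96.9 − 20·log₁₀(26.4/3.1) = 96.9 − 18.60 = 78.30 dB SPL.
pump: 74.9 − 20·log₁₀(24.9/3.1) = 74.9 − 18.10 = 56.80 dB SPL.
shot-blast cabinet: 92.8 − 20·log₁₀(35.8/3.1) = 92.8 − 21.25 = 71.55 dB SPL.
grinder: 89.6 − 20·log₁₀(16.4/3.1) = 89.6 − 14.47 = 75.13 dB SPL.
Σ 10^(L/10) = 1.149e+08 → L_total = 10·log₁₀(1.149e+08) = 80.60 dB SPL.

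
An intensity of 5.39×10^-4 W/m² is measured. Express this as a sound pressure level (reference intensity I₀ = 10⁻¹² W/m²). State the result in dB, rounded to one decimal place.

87.3 dB

Dividing by I₀ shifts the exponent by 12: I/I₀ = 5.39×10^8.
L = 10·(0.7316 + 8) = 87.32 dB.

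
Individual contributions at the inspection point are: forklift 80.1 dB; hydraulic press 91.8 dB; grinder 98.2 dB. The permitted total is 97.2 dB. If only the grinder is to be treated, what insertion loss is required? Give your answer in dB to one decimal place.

Fixed contribution from the other sources: Σ 10^(L/10) = 10^(80.1/10) + 10^(91.8/10) = 1.616e+09 (92.08 dB).
The limit corresponds to 10^(97.2/10) = 5.248e+09; subtracting the fixed part leaves 3.632e+09 for the grinder, i.e. 95.60 dB.
Required insertion loss = 98.2 − 95.60 = 2.60 dB.

2.6 dB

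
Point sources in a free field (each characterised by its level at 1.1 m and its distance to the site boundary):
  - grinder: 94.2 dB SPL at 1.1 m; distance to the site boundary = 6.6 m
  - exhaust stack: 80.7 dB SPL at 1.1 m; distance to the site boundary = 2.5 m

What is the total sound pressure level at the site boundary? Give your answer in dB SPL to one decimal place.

79.8 dB SPL

Propagate each source to the receiver with L = L_ref − 20·log₁₀(r/r_ref), then add intensities.
grinder: 94.2 − 20·log₁₀(6.6/1.1) = 94.2 − 15.56 = 78.64 dB SPL.
exhaust stack: 80.7 − 20·log₁₀(2.5/1.1) = 80.7 − 7.13 = 73.57 dB SPL.
Σ 10^(L/10) = 9.581e+07 → L_total = 10·log₁₀(9.581e+07) = 79.81 dB SPL.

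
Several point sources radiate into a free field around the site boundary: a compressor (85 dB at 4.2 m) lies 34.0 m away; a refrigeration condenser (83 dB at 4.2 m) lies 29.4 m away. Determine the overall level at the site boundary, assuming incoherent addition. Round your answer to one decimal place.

Propagate each source to the receiver with L = L_ref − 20·log₁₀(r/r_ref), then add intensities.
compressor: 85 − 20·log₁₀(34.0/4.2) = 85 − 18.16 = 66.84 dB.
refrigeration condenser: 83 − 20·log₁₀(29.4/4.2) = 83 − 16.90 = 66.10 dB.
Σ 10^(L/10) = 8.897e+06 → L_total = 10·log₁₀(8.897e+06) = 69.49 dB.

69.5 dB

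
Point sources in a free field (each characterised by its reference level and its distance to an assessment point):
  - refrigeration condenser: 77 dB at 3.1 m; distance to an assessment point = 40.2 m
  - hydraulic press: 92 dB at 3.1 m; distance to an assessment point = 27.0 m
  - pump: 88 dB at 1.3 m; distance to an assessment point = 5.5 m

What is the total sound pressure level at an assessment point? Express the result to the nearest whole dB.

Apply inverse-square spreading to bring every level to the receiver, then sum 10^(L/10).
refrigeration condenser: 77 − 20·log₁₀(40.2/3.1) = 77 − 22.26 = 54.74 dB.
hydraulic press: 92 − 20·log₁₀(27.0/3.1) = 92 − 18.80 = 73.20 dB.
pump: 88 − 20·log₁₀(5.5/1.3) = 88 − 12.53 = 75.47 dB.
Σ 10^(L/10) = 5.644e+07 → L_total = 10·log₁₀(5.644e+07) = 77.52 dB.

78 dB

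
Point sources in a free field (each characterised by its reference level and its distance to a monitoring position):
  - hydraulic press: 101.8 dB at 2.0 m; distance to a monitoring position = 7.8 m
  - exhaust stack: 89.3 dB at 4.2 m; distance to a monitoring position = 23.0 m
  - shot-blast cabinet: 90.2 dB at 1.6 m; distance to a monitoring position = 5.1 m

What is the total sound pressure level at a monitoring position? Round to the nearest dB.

91 dB

First find each source's level at the receiver (point-source: −20·log₁₀(r/r_ref)), then combine on an intensity basis.
hydraulic press: 101.8 − 20·log₁₀(7.8/2.0) = 101.8 − 11.82 = 89.98 dB.
exhaust stack: 89.3 − 20·log₁₀(23.0/4.2) = 89.3 − 14.77 = 74.53 dB.
shot-blast cabinet: 90.2 − 20·log₁₀(5.1/1.6) = 90.2 − 10.07 = 80.13 dB.
Σ 10^(L/10) = 1.127e+09 → L_total = 10·log₁₀(1.127e+09) = 90.52 dB.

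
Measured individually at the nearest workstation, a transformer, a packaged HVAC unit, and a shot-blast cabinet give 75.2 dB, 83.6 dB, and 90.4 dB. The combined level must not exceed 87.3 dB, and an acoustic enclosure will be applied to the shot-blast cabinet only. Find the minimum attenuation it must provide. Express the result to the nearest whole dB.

Fixed contribution from the other sources: Σ 10^(L/10) = 10^(75.2/10) + 10^(83.6/10) = 2.622e+08 (84.19 dB).
To meet 87.3 dB overall, the treated shot-blast cabinet may contribute at most 10^(87.3/10) − 2.622e+08 = 2.748e+08, i.e. 84.39 dB.
Required insertion loss = 90.4 − 84.39 = 6.01 dB.

6 dB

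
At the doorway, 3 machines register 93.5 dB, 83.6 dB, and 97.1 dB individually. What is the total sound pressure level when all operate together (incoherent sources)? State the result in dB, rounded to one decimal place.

98.8 dB

Incoherent sources combine by intensity addition: L_total = 10·log₁₀(Σ 10^(L_i/10)).
Σ 10^(L/10) = 10^(93.5/10) + 10^(83.6/10) + 10^(97.1/10) = 7.596e+09.
L_total = 10·log₁₀(7.596e+09) = 98.81 dB.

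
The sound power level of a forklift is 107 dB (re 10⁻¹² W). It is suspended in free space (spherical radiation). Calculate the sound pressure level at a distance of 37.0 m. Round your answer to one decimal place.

L_p = L_w − 10·log₁₀(4π·r²) with r = 37.0 m.
4π·r² = 1.72e+04 m², 10·log₁₀ of that is 42.356 dB.
L_p = 107 − 42.356 = 64.64 dB.

64.6 dB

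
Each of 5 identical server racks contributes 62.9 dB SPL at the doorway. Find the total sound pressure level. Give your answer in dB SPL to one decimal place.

69.9 dB SPL

With 5 equal, uncorrelated contributions the intensity is 5× that of one unit, giving a rise of 10·log₁₀ 5.
L_total = 62.9 + 10·log₁₀(5) = 62.9 + 6.990 = 69.89 dB SPL.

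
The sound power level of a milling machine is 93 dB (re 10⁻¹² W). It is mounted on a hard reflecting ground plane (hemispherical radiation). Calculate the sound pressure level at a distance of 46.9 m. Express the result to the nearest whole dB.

Free-field hemispherical radiation: L_p = L_w − 10·log₁₀(2π·r²), r = 46.9 m.
2π·r² = 1.382e+04 m², 10·log₁₀ of that is 41.405 dB.
L_p = 93 − 41.405 = 51.59 dB.

52 dB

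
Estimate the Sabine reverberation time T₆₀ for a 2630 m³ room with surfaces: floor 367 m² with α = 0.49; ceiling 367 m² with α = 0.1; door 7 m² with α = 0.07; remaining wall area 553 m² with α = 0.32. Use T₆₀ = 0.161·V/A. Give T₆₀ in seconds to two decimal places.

A = Σ Sᵢαᵢ = 367·0.49 + 367·0.1 + 7·0.07 + 553·0.32 = 393.98 m².
T₆₀ = 0.161 × 2630 / 393.98 = 1.075 s.

1.07 s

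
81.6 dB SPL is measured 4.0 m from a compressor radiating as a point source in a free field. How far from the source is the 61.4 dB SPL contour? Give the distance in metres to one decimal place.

40.9 m

The 20.2 dB drop corresponds to a distance ratio of 10^(20.2/20) for a point source.
r₂ = 4.0·10^((81.6−61.4)/20) = 4.0·10^(20.2/20) = 40.93 m.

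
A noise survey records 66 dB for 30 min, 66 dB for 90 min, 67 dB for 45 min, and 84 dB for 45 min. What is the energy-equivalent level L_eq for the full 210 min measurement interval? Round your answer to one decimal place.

L_eq = 10·log₁₀[(1/T)·Σ tᵢ·10^(Lᵢ/10)] with T = 210 min.
Σ tᵢ·10^(Lᵢ/10) = 30·10^(66/10) + 90·10^(66/10) + 45·10^(67/10) + 45·10^(84/10) = 1.201e+10.
L_eq = 10·log₁₀(1.201e+10/210) = 77.57 dB.

77.6 dB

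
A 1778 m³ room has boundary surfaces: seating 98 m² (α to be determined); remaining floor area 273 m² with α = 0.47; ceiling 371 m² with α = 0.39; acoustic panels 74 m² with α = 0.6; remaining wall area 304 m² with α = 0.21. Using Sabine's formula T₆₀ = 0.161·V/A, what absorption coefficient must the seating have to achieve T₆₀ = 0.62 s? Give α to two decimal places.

Required total absorption A = 0.161·1778/0.62 = 461.71 m².
Absorption from the other surfaces = 273·0.47 + 371·0.39 + 74·0.6 + 304·0.21 = 381.24 m², so the seating must supply 80.47 m² over 98 m².
α = 80.47/98 = 0.821.

0.82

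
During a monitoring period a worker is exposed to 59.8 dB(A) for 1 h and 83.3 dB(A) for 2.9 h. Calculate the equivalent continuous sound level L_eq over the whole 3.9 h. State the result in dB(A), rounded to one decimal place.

The energy average is taken in the linear domain: L_eq = 10·log₁₀[(Σ tᵢ·10^(Lᵢ/10))/T], T = 3.9 h.
Σ tᵢ·10^(Lᵢ/10) = 1·10^(59.8/10) + 2.9·10^(83.3/10) = 6.210e+08.
L_eq = 10·log₁₀(6.210e+08/3.9) = 82.02 dB(A).

82.0 dB(A)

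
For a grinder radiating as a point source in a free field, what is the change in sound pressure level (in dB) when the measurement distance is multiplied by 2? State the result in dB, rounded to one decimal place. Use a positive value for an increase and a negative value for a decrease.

-6.0 dB

Point-source spreading: ΔL = −20·log₁₀(r₂/r₁).
ΔL = −20·log₁₀(2) = -6.02 dB.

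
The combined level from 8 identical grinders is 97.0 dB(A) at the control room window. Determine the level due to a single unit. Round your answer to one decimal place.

88.0 dB(A)

For N identical incoherent sources L_total = L₁ + 10·log₁₀ N, so L₁ = 97.0 − 10·log₁₀(8) = 97.0 − 9.031.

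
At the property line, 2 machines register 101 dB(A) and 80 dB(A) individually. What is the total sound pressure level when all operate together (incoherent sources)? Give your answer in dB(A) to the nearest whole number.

101 dB(A)

Incoherent sources combine by intensity addition: L_total = 10·log₁₀(Σ 10^(L_i/10)).
Σ 10^(L/10) = 10^(101/10) + 10^(80/10) = 1.269e+10.
L_total = 10·log₁₀(1.269e+10) = 101.03 dB(A).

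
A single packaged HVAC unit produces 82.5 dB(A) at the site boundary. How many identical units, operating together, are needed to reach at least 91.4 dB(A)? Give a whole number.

N identical sources give L₁ + 10·log₁₀ N, so require 10·log₁₀ N ≥ 91.4 − 82.5 = 8.9 dB.
N ≥ 10^(8.9/10) = 7.762, so N = 8.

8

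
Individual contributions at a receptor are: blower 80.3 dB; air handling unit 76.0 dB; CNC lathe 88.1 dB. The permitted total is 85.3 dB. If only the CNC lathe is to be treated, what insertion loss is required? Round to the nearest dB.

5 dB

Fixed contribution from the other sources: Σ 10^(L/10) = 10^(80.3/10) + 10^(76.0/10) = 1.470e+08 (81.67 dB).
The limit corresponds to 10^(85.3/10) = 3.388e+08; subtracting the fixed part leaves 1.919e+08 for the CNC lathe, i.e. 82.83 dB.
So the CNC lathe must be reduced from 88.1 to 82.83 dB: IL = 5.27 dB.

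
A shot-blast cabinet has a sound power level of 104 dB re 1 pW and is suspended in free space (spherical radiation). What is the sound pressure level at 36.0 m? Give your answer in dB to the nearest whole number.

62 dB

The power spreads over a sphere of area 4π·r², so L_p = L_w − 10·log₁₀(4π·r²).
4π·r² = 1.629e+04 m², 10·log₁₀ of that is 42.118 dB.
L_p = 104 − 42.118 = 61.88 dB.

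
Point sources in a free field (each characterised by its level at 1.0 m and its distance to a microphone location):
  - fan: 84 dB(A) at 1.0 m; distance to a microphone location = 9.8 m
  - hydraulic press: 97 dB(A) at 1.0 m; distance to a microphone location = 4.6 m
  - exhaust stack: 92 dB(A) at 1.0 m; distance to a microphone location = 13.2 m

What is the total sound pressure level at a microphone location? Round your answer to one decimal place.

Propagate each source to the receiver with L = L_ref − 20·log₁₀(r/r_ref), then add intensities.
fan: 84 − 20·log₁₀(9.8/1.0) = 84 − 19.82 = 64.18 dB(A).
hydraulic press: 97 − 20·log₁₀(4.6/1.0) = 97 − 13.26 = 83.74 dB(A).
exhaust stack: 92 − 20·log₁₀(13.2/1.0) = 92 − 22.41 = 69.59 dB(A).
Σ 10^(L/10) = 2.486e+08 → L_total = 10·log₁₀(2.486e+08) = 83.95 dB(A).

84.0 dB(A)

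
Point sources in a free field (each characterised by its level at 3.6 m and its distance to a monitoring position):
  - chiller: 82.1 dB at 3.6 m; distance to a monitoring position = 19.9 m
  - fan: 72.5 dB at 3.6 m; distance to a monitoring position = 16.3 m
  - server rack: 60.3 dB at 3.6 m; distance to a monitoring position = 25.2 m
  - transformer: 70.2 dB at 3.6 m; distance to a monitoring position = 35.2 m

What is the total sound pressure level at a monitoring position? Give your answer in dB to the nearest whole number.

68 dB

Propagate each source to the receiver with L = L_ref − 20·log₁₀(r/r_ref), then add intensities.
chiller: 82.1 − 20·log₁₀(19.9/3.6) = 82.1 − 14.85 = 67.25 dB.
fan: 72.5 − 20·log₁₀(16.3/3.6) = 72.5 − 13.12 = 59.38 dB.
server rack: 60.3 − 20·log₁₀(25.2/3.6) = 60.3 − 16.90 = 43.40 dB.
transformer: 70.2 − 20·log₁₀(35.2/3.6) = 70.2 − 19.80 = 50.40 dB.
Σ 10^(L/10) = 6.306e+06 → L_total = 10·log₁₀(6.306e+06) = 68.00 dB.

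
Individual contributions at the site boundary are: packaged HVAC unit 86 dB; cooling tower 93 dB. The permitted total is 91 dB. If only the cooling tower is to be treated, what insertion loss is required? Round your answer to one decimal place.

3.7 dB

The untreated sources together contribute 10^(86/10) = 3.981e+08, i.e. 86.00 dB.
The limit corresponds to 10^(91/10) = 1.259e+09; subtracting the fixed part leaves 8.608e+08 for the cooling tower, i.e. 89.35 dB.
So the cooling tower must be reduced from 93 to 89.35 dB: IL = 3.65 dB.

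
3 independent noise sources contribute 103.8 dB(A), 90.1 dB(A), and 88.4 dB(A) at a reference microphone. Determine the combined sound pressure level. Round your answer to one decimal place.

104.1 dB(A)

Incoherent sources combine by intensity addition: L_total = 10·log₁₀(Σ 10^(L_i/10)).
Σ 10^(L/10) = 10^(103.8/10) + 10^(90.1/10) + 10^(88.4/10) = 2.570e+10.
L_total = 10·log₁₀(2.570e+10) = 104.10 dB(A).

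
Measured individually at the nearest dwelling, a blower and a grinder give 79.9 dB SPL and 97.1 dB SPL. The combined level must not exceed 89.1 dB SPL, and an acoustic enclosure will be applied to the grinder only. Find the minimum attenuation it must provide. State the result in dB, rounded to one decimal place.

8.6 dB

Everything except the grinder sums to 10^(79.9/10) = 9.772e+07 in linear terms, 79.90 dB SPL.
The limit corresponds to 10^(89.1/10) = 8.128e+08; subtracting the fixed part leaves 7.151e+08 for the grinder, i.e. 88.54 dB SPL.
Required insertion loss = 97.1 − 88.54 = 8.56 dB.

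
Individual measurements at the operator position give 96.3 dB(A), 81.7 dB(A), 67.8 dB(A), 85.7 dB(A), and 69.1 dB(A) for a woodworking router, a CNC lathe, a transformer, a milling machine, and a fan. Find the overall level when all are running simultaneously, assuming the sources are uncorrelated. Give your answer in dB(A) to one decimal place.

96.8 dB(A)

Incoherent sources combine by intensity addition: L_total = 10·log₁₀(Σ 10^(L_i/10)).
Σ 10^(L/10) = 10^(96.3/10) + 10^(81.7/10) + 10^(67.8/10) + 10^(85.7/10) + 10^(69.1/10) = 4.799e+09.
L_total = 10·log₁₀(4.799e+09) = 96.81 dB(A).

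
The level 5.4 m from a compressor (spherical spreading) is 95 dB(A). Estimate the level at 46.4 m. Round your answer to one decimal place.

Point-source attenuation: ΔL = 20·log₁₀(r₂/r₁) = 20·log₁₀(46.4/5.4) = 18.682 dB.
L₂ = 95 − 20·log₁₀(46.4/5.4) = 95 − 18.682 = 76.32 dB(A).

76.3 dB(A)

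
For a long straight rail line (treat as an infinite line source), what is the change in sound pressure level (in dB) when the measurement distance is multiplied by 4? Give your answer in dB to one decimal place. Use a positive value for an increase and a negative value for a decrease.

Line-source spreading: ΔL = −10·log₁₀(r₂/r₁).
ΔL = −10·log₁₀(4) = -6.02 dB.

-6.0 dB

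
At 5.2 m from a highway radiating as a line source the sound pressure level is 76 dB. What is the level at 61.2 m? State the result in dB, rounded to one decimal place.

Line-source attenuation: ΔL = 10·log₁₀(r₂/r₁) = 10·log₁₀(61.2/5.2) = 10.707 dB.
L₂ = 76 − 10·log₁₀(61.2/5.2) = 76 − 10.707 = 65.29 dB.

65.3 dB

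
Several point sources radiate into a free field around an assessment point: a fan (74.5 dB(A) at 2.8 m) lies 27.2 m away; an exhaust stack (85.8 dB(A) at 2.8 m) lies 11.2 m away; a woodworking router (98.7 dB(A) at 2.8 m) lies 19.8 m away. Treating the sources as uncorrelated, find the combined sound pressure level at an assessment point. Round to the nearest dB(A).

Apply inverse-square spreading to bring every level to the receiver, then sum 10^(L/10).
fan: 74.5 − 20·log₁₀(27.2/2.8) = 74.5 − 19.75 = 54.75 dB(A).
exhaust stack: 85.8 − 20·log₁₀(11.2/2.8) = 85.8 − 12.04 = 73.76 dB(A).
woodworking router: 98.7 − 20·log₁₀(19.8/2.8) = 98.7 − 16.99 = 81.71 dB(A).
Σ 10^(L/10) = 1.723e+08 → L_total = 10·log₁₀(1.723e+08) = 82.36 dB(A).

82 dB(A)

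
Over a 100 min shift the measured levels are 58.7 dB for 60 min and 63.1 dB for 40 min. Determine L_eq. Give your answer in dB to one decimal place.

61.0 dB

The energy average is taken in the linear domain: L_eq = 10·log₁₀[(Σ tᵢ·10^(Lᵢ/10))/T], T = 100 min.
Σ tᵢ·10^(Lᵢ/10) = 60·10^(58.7/10) + 40·10^(63.1/10) = 1.261e+08.
L_eq = 10·log₁₀(1.261e+08/100) = 61.01 dB.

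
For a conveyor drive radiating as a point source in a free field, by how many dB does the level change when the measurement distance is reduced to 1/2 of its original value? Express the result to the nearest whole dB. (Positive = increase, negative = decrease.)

Point-source spreading: ΔL = −20·log₁₀(r₂/r₁).
ΔL = −20·log₁₀(0.5) = +6.02 dB.

+6 dB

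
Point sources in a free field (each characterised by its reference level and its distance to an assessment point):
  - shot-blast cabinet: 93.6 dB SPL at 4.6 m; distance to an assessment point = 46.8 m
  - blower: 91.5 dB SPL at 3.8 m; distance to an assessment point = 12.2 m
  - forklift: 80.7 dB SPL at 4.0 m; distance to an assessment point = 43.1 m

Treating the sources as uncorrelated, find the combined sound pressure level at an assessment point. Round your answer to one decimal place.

Propagate each source to the receiver with L = L_ref − 20·log₁₀(r/r_ref), then add intensities.
shot-blast cabinet: 93.6 − 20·log₁₀(46.8/4.6) = 93.6 − 20.15 = 73.45 dB SPL.
blower: 91.5 − 20·log₁₀(12.2/3.8) = 91.5 − 10.13 = 81.37 dB SPL.
forklift: 80.7 − 20·log₁₀(43.1/4.0) = 80.7 − 20.65 = 60.05 dB SPL.
Σ 10^(L/10) = 1.602e+08 → L_total = 10·log₁₀(1.602e+08) = 82.05 dB SPL.

82.0 dB SPL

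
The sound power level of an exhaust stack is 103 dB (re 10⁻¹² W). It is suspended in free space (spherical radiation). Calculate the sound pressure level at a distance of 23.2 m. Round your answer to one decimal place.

Free-field spherical radiation: L_p = L_w − 10·log₁₀(4π·r²), r = 23.2 m.
4π·r² = 6764 m², 10·log₁₀ of that is 38.302 dB.
L_p = 103 − 38.302 = 64.70 dB.

64.7 dB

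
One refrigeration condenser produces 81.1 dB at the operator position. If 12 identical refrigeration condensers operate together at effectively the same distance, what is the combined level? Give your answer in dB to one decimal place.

91.9 dB

N identical incoherent sources raise the level by 10·log₁₀ N.
L_total = 81.1 + 10·log₁₀(12) = 81.1 + 10.792 = 91.89 dB.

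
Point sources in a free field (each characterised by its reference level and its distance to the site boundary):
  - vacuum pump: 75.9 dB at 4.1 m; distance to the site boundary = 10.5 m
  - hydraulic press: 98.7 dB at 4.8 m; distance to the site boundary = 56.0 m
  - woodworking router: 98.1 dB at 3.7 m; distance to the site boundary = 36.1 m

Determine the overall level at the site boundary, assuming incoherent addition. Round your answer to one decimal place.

81.1 dB

Apply inverse-square spreading to bring every level to the receiver, then sum 10^(L/10).
vacuum pump: 75.9 − 20·log₁₀(10.5/4.1) = 75.9 − 8.17 = 67.73 dB.
hydraulic press: 98.7 − 20·log₁₀(56.0/4.8) = 98.7 − 21.34 = 77.36 dB.
woodworking router: 98.1 − 20·log₁₀(36.1/3.7) = 98.1 − 19.79 = 78.31 dB.
Σ 10^(L/10) = 1.282e+08 → L_total = 10·log₁₀(1.282e+08) = 81.08 dB.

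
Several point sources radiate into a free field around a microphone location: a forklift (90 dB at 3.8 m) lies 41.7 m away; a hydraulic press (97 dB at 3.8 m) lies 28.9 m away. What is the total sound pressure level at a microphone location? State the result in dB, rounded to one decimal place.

79.8 dB

Propagate each source to the receiver with L = L_ref − 20·log₁₀(r/r_ref), then add intensities.
forklift: 90 − 20·log₁₀(41.7/3.8) = 90 − 20.81 = 69.19 dB.
hydraulic press: 97 − 20·log₁₀(28.9/3.8) = 97 − 17.62 = 79.38 dB.
Σ 10^(L/10) = 9.495e+07 → L_total = 10·log₁₀(9.495e+07) = 79.78 dB.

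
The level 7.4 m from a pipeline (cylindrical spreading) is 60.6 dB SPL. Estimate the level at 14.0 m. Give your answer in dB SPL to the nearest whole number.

58 dB SPL

Cylindrical spreading from a line source gives a 10·log₁₀(r₂/r₁) drop.
L₂ = 60.6 − 10·log₁₀(14.0/7.4) = 60.6 − 2.769 = 57.83 dB SPL.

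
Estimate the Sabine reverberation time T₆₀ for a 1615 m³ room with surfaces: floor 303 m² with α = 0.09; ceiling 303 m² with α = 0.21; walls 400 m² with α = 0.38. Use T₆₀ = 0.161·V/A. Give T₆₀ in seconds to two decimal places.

A = Σ Sᵢαᵢ = 303·0.09 + 303·0.21 + 400·0.38 = 242.90 m².
T₆₀ = 0.161·V/A = 0.161·1615/242.90 = 1.070 s.

1.07 s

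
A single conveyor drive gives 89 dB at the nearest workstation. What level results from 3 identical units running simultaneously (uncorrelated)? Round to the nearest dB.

94 dB

L_total = L₁ + 10·log₁₀ N for N identical incoherent sources.
L_total = 89 + 10·log₁₀(3) = 89 + 4.771 = 93.77 dB.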